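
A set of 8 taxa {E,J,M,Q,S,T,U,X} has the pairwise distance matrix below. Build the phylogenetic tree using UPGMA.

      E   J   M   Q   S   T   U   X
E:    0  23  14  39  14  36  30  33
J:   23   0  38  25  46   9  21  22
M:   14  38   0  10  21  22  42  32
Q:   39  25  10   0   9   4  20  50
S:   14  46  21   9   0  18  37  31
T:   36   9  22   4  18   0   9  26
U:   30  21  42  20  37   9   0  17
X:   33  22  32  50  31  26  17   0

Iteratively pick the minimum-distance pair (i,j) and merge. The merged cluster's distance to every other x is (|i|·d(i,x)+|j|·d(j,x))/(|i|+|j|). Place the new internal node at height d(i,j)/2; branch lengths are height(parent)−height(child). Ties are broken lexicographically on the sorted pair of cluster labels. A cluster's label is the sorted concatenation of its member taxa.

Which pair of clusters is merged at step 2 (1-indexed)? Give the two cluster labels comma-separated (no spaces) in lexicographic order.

QT,S

step 1: merge (Q,T) at d=4; branch lengths Q→2, T→2; new cluster QT
  updated: d(E,QT)=75/2, d(J,QT)=17, d(M,QT)=16, d(QT,S)=27/2, d(QT,U)=29/2, d(QT,X)=38
step 2: merge (QT,S) at d=27/2; branch lengths QT→19/4, S→27/4; new cluster QST
  updated: d(E,QST)=89/3, d(J,QST)=80/3, d(M,QST)=53/3, d(QST,U)=22, d(QST,X)=107/3
step 3: merge (E,M) at d=14; branch lengths E→7, M→7; new cluster EM
  updated: d(EM,J)=61/2, d(EM,QST)=71/3, d(EM,U)=36, d(EM,X)=65/2
step 4: merge (U,X) at d=17; branch lengths U→17/2, X→17/2; new cluster UX
  updated: d(EM,UX)=137/4, d(J,UX)=43/2, d(QST,UX)=173/6
step 5: merge (J,UX) at d=43/2; branch lengths J→43/4, UX→9/4; new cluster JUX
  updated: d(EM,JUX)=33, d(JUX,QST)=253/9
step 6: merge (EM,QST) at d=71/3; branch lengths EM→29/6, QST→61/12; new cluster EMQST
  updated: d(EMQST,JUX)=451/15
step 7: merge (EMQST,JUX) at d=451/15; branch lengths EMQST→16/5, JUX→257/60; new cluster EJMQSTUX
final tree: (((E:7,M:7):29/6,((Q:2,T:2):19/4,S:27/4):61/12):16/5,(J:43/4,(U:17/2,X:17/2):9/4):257/60)
total length: 769/10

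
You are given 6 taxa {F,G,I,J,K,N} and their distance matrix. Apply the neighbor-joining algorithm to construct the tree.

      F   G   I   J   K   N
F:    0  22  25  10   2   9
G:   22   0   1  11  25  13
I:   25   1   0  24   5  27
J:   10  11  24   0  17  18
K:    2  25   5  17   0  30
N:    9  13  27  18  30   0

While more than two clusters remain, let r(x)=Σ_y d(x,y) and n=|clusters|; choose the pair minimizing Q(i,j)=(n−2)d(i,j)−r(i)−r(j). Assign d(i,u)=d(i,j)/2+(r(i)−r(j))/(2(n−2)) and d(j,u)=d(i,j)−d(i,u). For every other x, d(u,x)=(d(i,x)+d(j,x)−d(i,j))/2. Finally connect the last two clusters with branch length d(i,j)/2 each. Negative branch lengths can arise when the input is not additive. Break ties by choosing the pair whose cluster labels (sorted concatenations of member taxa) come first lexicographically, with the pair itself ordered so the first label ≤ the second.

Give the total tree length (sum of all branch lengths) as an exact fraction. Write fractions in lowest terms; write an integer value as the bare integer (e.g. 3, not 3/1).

iteration 1: select G,I (d=1, Q=-150); attach at lengths (-3/4, 7/4); label the merged cluster GI
  updated: d(F,GI)=23, d(GI,J)=17, d(GI,K)=29/2, d(GI,N)=39/2
iteration 2: select F,K (d=2, Q=-203/2); attach at lengths (-9/4, 17/4); label the merged cluster FK
  updated: d(FK,GI)=71/4, d(FK,J)=25/2, d(FK,N)=37/2
iteration 3: select FK,J (d=25/2, Q=-285/4); attach at lengths (105/16, 95/16); label the merged cluster FJK
  updated: d(FJK,GI)=89/8, d(FJK,N)=12
iteration 4: select FJK,GI (d=89/8, Q=-341/8); attach at lengths (29/16, 149/16); label the merged cluster FGIJK
  updated: d(FGIJK,N)=163/16
iteration 5: select FGIJK,N (d=163/16); attach at lengths (163/32, 163/32); label the merged cluster FGIJKN
final tree: ((((F:-9/4,K:17/4):105/16,J:95/16):29/16,(G:-3/4,I:7/4):149/16):163/32,N:163/32)
total length: 589/16

589/16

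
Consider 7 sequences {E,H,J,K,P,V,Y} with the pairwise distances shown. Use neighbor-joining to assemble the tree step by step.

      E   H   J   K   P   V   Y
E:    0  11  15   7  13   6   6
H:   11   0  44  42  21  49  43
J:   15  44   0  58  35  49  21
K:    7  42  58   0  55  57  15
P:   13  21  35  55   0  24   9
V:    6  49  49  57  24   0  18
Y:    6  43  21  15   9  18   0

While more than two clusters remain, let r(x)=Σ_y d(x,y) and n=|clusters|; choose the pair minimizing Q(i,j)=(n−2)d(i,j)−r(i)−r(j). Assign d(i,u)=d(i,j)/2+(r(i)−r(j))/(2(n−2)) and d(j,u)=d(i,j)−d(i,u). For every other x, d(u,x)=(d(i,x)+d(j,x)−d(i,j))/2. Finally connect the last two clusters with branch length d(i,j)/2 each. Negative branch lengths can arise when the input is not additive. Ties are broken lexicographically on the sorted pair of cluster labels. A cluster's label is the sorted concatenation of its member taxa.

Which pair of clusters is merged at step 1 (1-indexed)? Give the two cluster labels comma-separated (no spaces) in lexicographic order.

step 1: merge (K,Y) at d=15, Q=-271; branch lengths K→197/10, Y→-47/10; new cluster KY
  updated: d(E,KY)=-1, d(H,KY)=35, d(J,KY)=32, d(KY,P)=49/2, d(KY,V)=30
step 2: merge (H,P) at d=21, Q=-387/2; branch lengths H→253/16, P→83/16; new cluster HP
  updated: d(E,HP)=3/2, d(HP,J)=29, d(HP,KY)=77/4, d(HP,V)=26
step 3: merge (E,V) at d=6, Q=-229/2; branch lengths E→-143/12, V→215/12; new cluster EV
  updated: d(EV,HP)=43/4, d(EV,J)=29, d(EV,KY)=23/2
step 4: merge (EV,KY) at d=23/2, Q=-91; branch lengths EV→23/8, KY→69/8; new cluster EKVY
  updated: d(EKVY,HP)=37/4, d(EKVY,J)=99/4
step 5: merge (EKVY,HP) at d=37/4, Q=-63; branch lengths EKVY→5/2, HP→27/4; new cluster EHKPVY
  updated: d(EHKPVY,J)=89/4
step 6: merge (EHKPVY,J) at d=89/4; branch lengths EHKPVY→89/8, J→89/8; new cluster EHJKPVY
final tree: ((((E:-143/12,V:215/12):23/8,(K:197/10,Y:-47/10):69/8):5/2,(H:253/16,P:83/16):27/4):89/8,J:89/8)
total length: 85

K,Y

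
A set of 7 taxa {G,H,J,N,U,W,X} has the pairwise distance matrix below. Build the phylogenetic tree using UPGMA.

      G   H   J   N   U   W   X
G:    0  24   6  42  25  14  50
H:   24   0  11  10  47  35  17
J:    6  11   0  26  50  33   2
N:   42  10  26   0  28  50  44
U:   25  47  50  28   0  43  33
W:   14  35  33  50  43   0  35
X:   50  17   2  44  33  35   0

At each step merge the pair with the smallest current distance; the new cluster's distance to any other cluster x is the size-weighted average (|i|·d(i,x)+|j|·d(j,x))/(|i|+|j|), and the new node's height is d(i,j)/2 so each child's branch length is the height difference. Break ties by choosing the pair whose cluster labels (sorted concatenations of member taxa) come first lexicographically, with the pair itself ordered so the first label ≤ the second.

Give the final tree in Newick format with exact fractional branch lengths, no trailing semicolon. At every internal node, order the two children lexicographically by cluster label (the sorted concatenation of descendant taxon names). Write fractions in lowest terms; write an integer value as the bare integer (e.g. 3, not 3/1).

iteration 1: select J,X (d=2); attach at lengths (1, 1); label the merged cluster JX
  updated: d(G,JX)=28, d(H,JX)=14, d(JX,N)=35, d(JX,U)=83/2, d(JX,W)=34
iteration 2: select H,N (d=10); attach at lengths (5, 5); label the merged cluster HN
  updated: d(G,HN)=33, d(HN,JX)=49/2, d(HN,U)=75/2, d(HN,W)=85/2
iteration 3: select G,W (d=14); attach at lengths (7, 7); label the merged cluster GW
  updated: d(GW,HN)=151/4, d(GW,JX)=31, d(GW,U)=34
iteration 4: select HN,JX (d=49/2); attach at lengths (29/4, 45/4); label the merged cluster HJNX
  updated: d(GW,HJNX)=275/8, d(HJNX,U)=79/2
iteration 5: select GW,U (d=34); attach at lengths (10, 17); label the merged cluster GUW
  updated: d(GUW,HJNX)=433/12
iteration 6: select GUW,HJNX (d=433/12); attach at lengths (25/24, 139/24); label the merged cluster GHJNUWX
final tree: (((G:7,W:7):10,U:17):25/24,((H:5,N:5):29/4,(J:1,X:1):45/4):139/24)
total length: 235/3

(((G:7,W:7):10,U:17):25/24,((H:5,N:5):29/4,(J:1,X:1):45/4):139/24)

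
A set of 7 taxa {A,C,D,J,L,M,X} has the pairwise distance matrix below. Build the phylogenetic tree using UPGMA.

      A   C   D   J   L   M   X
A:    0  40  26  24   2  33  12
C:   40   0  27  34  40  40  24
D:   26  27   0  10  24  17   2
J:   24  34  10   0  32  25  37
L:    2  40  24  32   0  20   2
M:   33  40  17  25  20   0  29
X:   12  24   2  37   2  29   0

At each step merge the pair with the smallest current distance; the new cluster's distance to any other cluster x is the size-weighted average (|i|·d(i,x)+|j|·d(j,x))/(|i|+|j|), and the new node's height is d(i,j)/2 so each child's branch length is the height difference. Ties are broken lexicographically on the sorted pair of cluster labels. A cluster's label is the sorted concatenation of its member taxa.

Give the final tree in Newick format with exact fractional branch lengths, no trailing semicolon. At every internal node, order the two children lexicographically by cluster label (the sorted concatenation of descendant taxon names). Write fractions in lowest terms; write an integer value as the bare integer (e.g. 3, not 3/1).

(((((A:1,L:1):7,(D:1,X:1):7):35/8,M:99/8):17/40,J:64/5):257/60,C:205/12)

iteration 1: select A,L (d=2); attach at lengths (1, 1); label the merged cluster AL
  updated: d(AL,C)=40, d(AL,D)=25, d(AL,J)=28, d(AL,M)=53/2, d(AL,X)=7
iteration 2: select D,X (d=2); attach at lengths (1, 1); label the merged cluster DX
  updated: d(AL,DX)=16, d(C,DX)=51/2, d(DX,J)=47/2, d(DX,M)=23
iteration 3: select AL,DX (d=16); attach at lengths (7, 7); label the merged cluster ADLX
  updated: d(ADLX,C)=131/4, d(ADLX,J)=103/4, d(ADLX,M)=99/4
iteration 4: select ADLX,M (d=99/4); attach at lengths (35/8, 99/8); label the merged cluster ADLMX
  updated: d(ADLMX,C)=171/5, d(ADLMX,J)=128/5
iteration 5: select ADLMX,J (d=128/5); attach at lengths (17/40, 64/5); label the merged cluster ADJLMX
  updated: d(ADJLMX,C)=205/6
iteration 6: select ADJLMX,C (d=205/6); attach at lengths (257/60, 205/12); label the merged cluster ACDJLMX
final tree: (((((A:1,L:1):7,(D:1,X:1):7):35/8,M:99/8):17/40,J:64/5):257/60,C:205/12)
total length: 8321/120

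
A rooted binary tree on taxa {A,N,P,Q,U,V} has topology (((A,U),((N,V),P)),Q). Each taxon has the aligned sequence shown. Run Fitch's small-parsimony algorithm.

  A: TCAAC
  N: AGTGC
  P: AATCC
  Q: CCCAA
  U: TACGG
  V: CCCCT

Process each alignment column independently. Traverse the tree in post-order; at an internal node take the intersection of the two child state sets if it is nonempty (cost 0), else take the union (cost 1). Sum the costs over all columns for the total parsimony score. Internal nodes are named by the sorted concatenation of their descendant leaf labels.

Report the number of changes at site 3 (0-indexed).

AU@0: {T} ∩ {T} = {T} (intersection, +0)
NV@0: {A} ∪ {C} = {A,C} (union, +1)
NPV@0: {A,C} ∩ {A} = {A} (intersection, +0)
ANPUV@0: {T} ∪ {A} = {A,T} (union, +1)
ANPQUV@0: {A,T} ∪ {C} = {A,C,T} (union, +1)
AU@1: {C} ∪ {A} = {A,C} (union, +1)
NV@1: {G} ∪ {C} = {C,G} (union, +1)
NPV@1: {C,G} ∪ {A} = {A,C,G} (union, +1)
ANPUV@1: {A,C} ∩ {A,C,G} = {A,C} (intersection, +0)
ANPQUV@1: {A,C} ∩ {C} = {C} (intersection, +0)
AU@2: {A} ∪ {C} = {A,C} (union, +1)
NV@2: {T} ∪ {C} = {C,T} (union, +1)
NPV@2: {C,T} ∩ {T} = {T} (intersection, +0)
ANPUV@2: {A,C} ∪ {T} = {A,C,T} (union, +1)
ANPQUV@2: {A,C,T} ∩ {C} = {C} (intersection, +0)
AU@3: {A} ∪ {G} = {A,G} (union, +1)
NV@3: {G} ∪ {C} = {C,G} (union, +1)
NPV@3: {C,G} ∩ {C} = {C} (intersection, +0)
ANPUV@3: {A,G} ∪ {C} = {A,C,G} (union, +1)
ANPQUV@3: {A,C,G} ∩ {A} = {A} (intersection, +0)
AU@4: {C} ∪ {G} = {C,G} (union, +1)
NV@4: {C} ∪ {T} = {C,T} (union, +1)
NPV@4: {C,T} ∩ {C} = {C} (intersection, +0)
ANPUV@4: {C,G} ∩ {C} = {C} (intersection, +0)
ANPQUV@4: {C} ∪ {A} = {A,C} (union, +1)
per-site changes: [3, 3, 3, 3, 3]; total = 15

3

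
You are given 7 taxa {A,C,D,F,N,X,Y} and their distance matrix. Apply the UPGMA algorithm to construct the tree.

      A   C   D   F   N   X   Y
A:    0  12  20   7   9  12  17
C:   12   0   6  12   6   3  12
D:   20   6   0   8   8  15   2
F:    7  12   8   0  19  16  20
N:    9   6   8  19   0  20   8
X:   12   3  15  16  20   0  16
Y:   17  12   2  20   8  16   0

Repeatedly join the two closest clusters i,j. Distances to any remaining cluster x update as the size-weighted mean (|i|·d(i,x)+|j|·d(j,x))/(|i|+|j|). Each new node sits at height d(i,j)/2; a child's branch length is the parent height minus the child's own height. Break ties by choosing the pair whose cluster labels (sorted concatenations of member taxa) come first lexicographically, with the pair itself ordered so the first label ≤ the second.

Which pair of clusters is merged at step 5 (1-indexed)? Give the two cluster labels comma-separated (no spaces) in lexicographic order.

step 1: merge (D,Y) at d=2; branch lengths D→1, Y→1; new cluster DY
  updated: d(A,DY)=37/2, d(C,DY)=9, d(DY,F)=14, d(DY,N)=8, d(DY,X)=31/2
step 2: merge (C,X) at d=3; branch lengths C→3/2, X→3/2; new cluster CX
  updated: d(A,CX)=12, d(CX,DY)=49/4, d(CX,F)=14, d(CX,N)=13
step 3: merge (A,F) at d=7; branch lengths A→7/2, F→7/2; new cluster AF
  updated: d(AF,CX)=13, d(AF,DY)=65/4, d(AF,N)=14
step 4: merge (DY,N) at d=8; branch lengths DY→3, N→4; new cluster DNY
  updated: d(AF,DNY)=31/2, d(CX,DNY)=25/2
step 5: merge (CX,DNY) at d=25/2; branch lengths CX→19/4, DNY→9/4; new cluster CDNXY
  updated: d(AF,CDNXY)=29/2
step 6: merge (AF,CDNXY) at d=29/2; branch lengths AF→15/4, CDNXY→1; new cluster ACDFNXY
final tree: ((A:7/2,F:7/2):15/4,((C:3/2,X:3/2):19/4,((D:1,Y:1):3,N:4):9/4):1)
total length: 123/4

CX,DNY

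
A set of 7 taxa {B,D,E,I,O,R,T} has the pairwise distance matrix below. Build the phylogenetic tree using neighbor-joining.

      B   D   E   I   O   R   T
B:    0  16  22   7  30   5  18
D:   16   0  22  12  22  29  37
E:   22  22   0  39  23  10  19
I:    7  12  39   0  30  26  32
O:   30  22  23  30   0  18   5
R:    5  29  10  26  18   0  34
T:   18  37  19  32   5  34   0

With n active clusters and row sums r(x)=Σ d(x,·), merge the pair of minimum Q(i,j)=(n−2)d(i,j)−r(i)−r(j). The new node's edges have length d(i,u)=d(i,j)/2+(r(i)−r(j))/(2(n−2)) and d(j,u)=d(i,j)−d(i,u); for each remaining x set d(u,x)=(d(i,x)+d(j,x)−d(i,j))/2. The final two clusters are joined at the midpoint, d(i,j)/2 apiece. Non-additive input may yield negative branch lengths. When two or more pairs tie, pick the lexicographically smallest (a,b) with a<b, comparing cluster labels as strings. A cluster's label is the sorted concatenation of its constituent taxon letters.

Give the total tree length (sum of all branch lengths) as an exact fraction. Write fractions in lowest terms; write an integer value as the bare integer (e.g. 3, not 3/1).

step 1: merge (O,T) at d=5, Q=-248; branch lengths O→4/5, T→21/5; new cluster OT
  updated: d(B,OT)=43/2, d(D,OT)=27, d(E,OT)=37/2, d(I,OT)=57/2, d(OT,R)=47/2
step 2: merge (D,I) at d=12, Q=-341/2; branch lengths D→83/16, I→109/16; new cluster DI
  updated: d(B,DI)=11/2, d(DI,E)=49/2, d(DI,OT)=87/4, d(DI,R)=43/2
step 3: merge (B,DI) at d=11/2, Q=-443/4; branch lengths B→-11/24, DI→143/24; new cluster BDI
  updated: d(BDI,E)=41/2, d(BDI,OT)=151/8, d(BDI,R)=21/2
step 4: merge (BDI,OT) at d=151/8, Q=-73; branch lengths BDI→107/16, OT→195/16; new cluster BDIOT
  updated: d(BDIOT,E)=161/16, d(BDIOT,R)=121/16
step 5: merge (BDIOT,E) at d=161/16, Q=-221/8; branch lengths BDIOT→61/16, E→25/4; new cluster BDEIOT
  updated: d(BDEIOT,R)=15/4
step 6: merge (BDEIOT,R) at d=15/4; branch lengths BDEIOT→15/8, R→15/8; new cluster BDEIORT
final tree: ((((B:-11/24,(D:83/16,I:109/16):143/24):107/16,(O:4/5,T:21/5):195/16):61/16,E:25/4):15/8,R:15/8)
total length: 883/16

883/16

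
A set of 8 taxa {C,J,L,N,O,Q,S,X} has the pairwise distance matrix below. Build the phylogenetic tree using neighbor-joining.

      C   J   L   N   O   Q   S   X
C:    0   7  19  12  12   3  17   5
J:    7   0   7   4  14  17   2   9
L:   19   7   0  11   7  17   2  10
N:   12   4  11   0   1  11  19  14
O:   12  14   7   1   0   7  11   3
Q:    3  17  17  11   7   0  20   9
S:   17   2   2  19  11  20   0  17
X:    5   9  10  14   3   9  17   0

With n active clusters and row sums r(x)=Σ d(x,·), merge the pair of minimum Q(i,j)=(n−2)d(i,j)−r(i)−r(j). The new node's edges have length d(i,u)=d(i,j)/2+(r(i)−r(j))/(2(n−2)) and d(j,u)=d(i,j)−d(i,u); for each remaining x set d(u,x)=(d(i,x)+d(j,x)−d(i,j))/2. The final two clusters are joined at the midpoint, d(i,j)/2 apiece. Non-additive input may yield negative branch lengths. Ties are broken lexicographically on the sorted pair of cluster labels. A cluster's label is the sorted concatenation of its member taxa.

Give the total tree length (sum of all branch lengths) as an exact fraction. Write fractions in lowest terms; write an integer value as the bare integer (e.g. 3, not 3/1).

1. join L+S (d=2, Q=-149) ⇒ LS; edges |L|=-1/4, |S|=9/4
  updated: d(C,LS)=17, d(J,LS)=7/2, d(LS,N)=14, d(LS,O)=8, d(LS,Q)=35/2, d(LS,X)=25/2
2. join J+LS (d=7/2, Q=-219/2) ⇒ JLS; edges |J|=-1/20, |LS|=71/20
  updated: d(C,JLS)=41/4, d(JLS,N)=29/4, d(JLS,O)=37/4, d(JLS,Q)=31/2, d(JLS,X)=9
3. join C+Q (d=3, Q=-303/4) ⇒ CQ; edges |C|=35/32, |Q|=61/32
  updated: d(CQ,JLS)=91/8, d(CQ,N)=10, d(CQ,O)=8, d(CQ,X)=11/2
4. join N+O (d=1, Q=-101/2) ⇒ NO; edges |N|=7/3, |O|=-4/3
  updated: d(CQ,NO)=17/2, d(JLS,NO)=31/4, d(NO,X)=8
5. join CQ+X (d=11/2, Q=-295/8) ⇒ CQX; edges |CQ|=111/32, |X|=65/32
  updated: d(CQX,JLS)=119/16, d(CQX,NO)=11/2
6. join CQX+JLS (d=119/16, Q=-331/16) ⇒ CJLQSX; edges |CQX|=83/32, |JLS|=155/32
  updated: d(CJLQSX,NO)=93/32
7. join CJLQSX+NO (d=93/32) ⇒ CJLNOQSX; edges |CJLQSX|=93/64, |NO|=93/64
final tree: ((((C:35/32,Q:61/32):111/32,X:65/32):83/32,(J:-1/20,(L:-1/4,S:9/4):71/20):155/32):93/64,(N:7/3,O:-4/3):93/64)
total length: 811/32

811/32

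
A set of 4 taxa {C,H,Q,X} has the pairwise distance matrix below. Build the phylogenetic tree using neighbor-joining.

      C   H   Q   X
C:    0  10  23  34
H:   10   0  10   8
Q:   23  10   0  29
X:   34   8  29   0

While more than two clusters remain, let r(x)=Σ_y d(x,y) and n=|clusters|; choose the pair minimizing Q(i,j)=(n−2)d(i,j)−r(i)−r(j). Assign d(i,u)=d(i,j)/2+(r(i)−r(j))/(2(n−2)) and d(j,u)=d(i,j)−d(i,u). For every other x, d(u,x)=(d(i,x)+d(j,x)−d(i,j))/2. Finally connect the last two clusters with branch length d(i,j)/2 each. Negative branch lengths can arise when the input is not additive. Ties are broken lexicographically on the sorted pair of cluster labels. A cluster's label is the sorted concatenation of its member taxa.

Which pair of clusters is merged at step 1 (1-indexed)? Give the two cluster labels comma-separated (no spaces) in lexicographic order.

C,Q

step 1: merge (C,Q) at d=23, Q=-83; branch lengths C→51/4, Q→41/4; new cluster CQ
  updated: d(CQ,H)=-3/2, d(CQ,X)=20
step 2: merge (CQ,H) at d=-3/2, Q=-53/2; branch lengths CQ→21/4, H→-27/4; new cluster CHQ
  updated: d(CHQ,X)=59/4
step 3: merge (CHQ,X) at d=59/4; branch lengths CHQ→59/8, X→59/8; new cluster CHQX
final tree: (((C:51/4,Q:41/4):21/4,H:-27/4):59/8,X:59/8)
total length: 145/4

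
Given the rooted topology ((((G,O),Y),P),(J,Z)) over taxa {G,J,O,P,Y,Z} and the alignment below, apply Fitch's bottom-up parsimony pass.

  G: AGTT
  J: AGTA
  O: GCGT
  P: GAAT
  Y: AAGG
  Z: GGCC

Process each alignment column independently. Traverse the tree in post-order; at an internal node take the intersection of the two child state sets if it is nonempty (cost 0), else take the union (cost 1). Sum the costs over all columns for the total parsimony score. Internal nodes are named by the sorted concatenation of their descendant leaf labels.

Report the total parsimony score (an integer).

13

GO@0: {A} ∪ {G} = {A,G} (union, +1)
GOY@0: {A,G} ∩ {A} = {A} (intersection, +0)
GOPY@0: {A} ∪ {G} = {A,G} (union, +1)
JZ@0: {A} ∪ {G} = {A,G} (union, +1)
GJOPYZ@0: {A,G} ∩ {A,G} = {A,G} (intersection, +0)
GO@1: {G} ∪ {C} = {C,G} (union, +1)
GOY@1: {C,G} ∪ {A} = {A,C,G} (union, +1)
GOPY@1: {A,C,G} ∩ {A} = {A} (intersection, +0)
JZ@1: {G} ∩ {G} = {G} (intersection, +0)
GJOPYZ@1: {A} ∪ {G} = {A,G} (union, +1)
GO@2: {T} ∪ {G} = {G,T} (union, +1)
GOY@2: {G,T} ∩ {G} = {G} (intersection, +0)
GOPY@2: {G} ∪ {A} = {A,G} (union, +1)
JZ@2: {T} ∪ {C} = {C,T} (union, +1)
GJOPYZ@2: {A,G} ∪ {C,T} = {A,C,G,T} (union, +1)
GO@3: {T} ∩ {T} = {T} (intersection, +0)
GOY@3: {T} ∪ {G} = {G,T} (union, +1)
GOPY@3: {G,T} ∩ {T} = {T} (intersection, +0)
JZ@3: {A} ∪ {C} = {A,C} (union, +1)
GJOPYZ@3: {T} ∪ {A,C} = {A,C,T} (union, +1)
per-site changes: [3, 3, 4, 3]; total = 13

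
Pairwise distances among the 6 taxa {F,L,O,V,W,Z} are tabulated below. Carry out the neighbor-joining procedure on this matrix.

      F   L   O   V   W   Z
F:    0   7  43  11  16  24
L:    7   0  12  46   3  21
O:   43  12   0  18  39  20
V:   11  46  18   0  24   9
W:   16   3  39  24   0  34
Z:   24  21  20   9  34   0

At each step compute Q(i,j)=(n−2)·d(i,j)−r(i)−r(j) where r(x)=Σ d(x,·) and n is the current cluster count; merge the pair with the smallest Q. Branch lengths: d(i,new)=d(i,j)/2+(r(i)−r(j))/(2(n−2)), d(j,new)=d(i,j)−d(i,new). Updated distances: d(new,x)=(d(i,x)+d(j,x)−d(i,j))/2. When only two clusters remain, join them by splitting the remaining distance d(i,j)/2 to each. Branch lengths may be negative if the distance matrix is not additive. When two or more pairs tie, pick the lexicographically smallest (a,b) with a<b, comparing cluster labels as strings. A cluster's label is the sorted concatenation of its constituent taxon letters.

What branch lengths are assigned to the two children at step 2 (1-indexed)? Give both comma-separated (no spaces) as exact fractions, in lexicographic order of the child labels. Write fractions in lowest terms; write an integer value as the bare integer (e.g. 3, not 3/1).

49/12,71/12

step 1: merge (L,W) at d=3, Q=-193; branch lengths L→-15/8, W→39/8; new cluster LW
  updated: d(F,LW)=10, d(LW,O)=24, d(LW,V)=67/2, d(LW,Z)=26
step 2: merge (F,LW) at d=10, Q=-303/2; branch lengths F→49/12, LW→71/12; new cluster FLW
  updated: d(FLW,O)=57/2, d(FLW,V)=69/4, d(FLW,Z)=20
step 3: merge (FLW,V) at d=69/4, Q=-151/2; branch lengths FLW→14, V→13/4; new cluster FLVW
  updated: d(FLVW,O)=117/8, d(FLVW,Z)=47/8
step 4: merge (FLVW,O) at d=117/8, Q=-81/2; branch lengths FLVW→1/4, O→115/8; new cluster FLOVW
  updated: d(FLOVW,Z)=45/8
step 5: merge (FLOVW,Z) at d=45/8; branch lengths FLOVW→45/16, Z→45/16; new cluster FLOVWZ
final tree: ((((F:49/12,(L:-15/8,W:39/8):71/12):14,V:13/4):1/4,O:115/8):45/16,Z:45/16)
total length: 101/2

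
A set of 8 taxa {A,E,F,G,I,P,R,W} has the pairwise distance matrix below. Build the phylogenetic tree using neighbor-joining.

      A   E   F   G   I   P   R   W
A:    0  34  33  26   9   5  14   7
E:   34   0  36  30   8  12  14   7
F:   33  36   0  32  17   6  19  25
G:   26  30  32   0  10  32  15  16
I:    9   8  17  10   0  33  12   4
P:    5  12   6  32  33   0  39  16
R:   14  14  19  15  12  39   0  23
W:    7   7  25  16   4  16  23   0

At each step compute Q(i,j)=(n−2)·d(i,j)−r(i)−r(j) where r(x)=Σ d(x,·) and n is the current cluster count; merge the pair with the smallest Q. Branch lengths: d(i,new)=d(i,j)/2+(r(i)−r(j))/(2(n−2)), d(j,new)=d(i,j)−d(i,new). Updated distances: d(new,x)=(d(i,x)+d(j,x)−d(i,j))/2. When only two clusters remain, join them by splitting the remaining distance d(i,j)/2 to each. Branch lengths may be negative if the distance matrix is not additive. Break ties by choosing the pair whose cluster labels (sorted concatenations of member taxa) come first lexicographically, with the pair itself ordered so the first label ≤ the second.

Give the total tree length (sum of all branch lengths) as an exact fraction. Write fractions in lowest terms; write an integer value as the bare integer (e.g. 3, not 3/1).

1813/32

step 1: merge (F,P) at d=6, Q=-275; branch lengths F→61/12, P→11/12; new cluster FP
  updated: d(A,FP)=16, d(E,FP)=21, d(FP,G)=29, d(FP,I)=22, d(FP,R)=26, d(FP,W)=35/2
step 2: merge (A,FP) at d=16, Q=-315/2; branch lengths A→109/20, FP→211/20; new cluster AFP
  updated: d(AFP,E)=39/2, d(AFP,G)=39/2, d(AFP,I)=15/2, d(AFP,R)=12, d(AFP,W)=17/4
step 3: merge (G,R) at d=15, Q=-213/2; branch lengths G→149/16, R→91/16; new cluster GR
  updated: d(AFP,GR)=33/4, d(E,GR)=29/2, d(GR,I)=7/2, d(GR,W)=12
step 4: merge (E,W) at d=7, Q=-221/4; branch lengths E→57/8, W→-1/8; new cluster EW
  updated: d(AFP,EW)=67/8, d(EW,GR)=39/4, d(EW,I)=5/2
step 5: merge (AFP,GR) at d=33/4, Q=-233/8; branch lengths AFP→153/32, GR→111/32; new cluster AFGPR
  updated: d(AFGPR,EW)=79/16, d(AFGPR,I)=11/8
step 6: merge (AFGPR,EW) at d=79/16, Q=-141/16; branch lengths AFGPR→61/32, EW→97/32; new cluster AEFGPRW
  updated: d(AEFGPRW,I)=-17/32
step 7: merge (AEFGPRW,I) at d=-17/32; branch lengths AEFGPRW→-17/64, I→-17/64; new cluster AEFGIPRW
final tree: ((((A:109/20,(F:61/12,P:11/12):211/20):153/32,(G:149/16,R:91/16):111/32):61/32,(E:57/8,W:-1/8):97/32):-17/64,I:-17/64)
total length: 1813/32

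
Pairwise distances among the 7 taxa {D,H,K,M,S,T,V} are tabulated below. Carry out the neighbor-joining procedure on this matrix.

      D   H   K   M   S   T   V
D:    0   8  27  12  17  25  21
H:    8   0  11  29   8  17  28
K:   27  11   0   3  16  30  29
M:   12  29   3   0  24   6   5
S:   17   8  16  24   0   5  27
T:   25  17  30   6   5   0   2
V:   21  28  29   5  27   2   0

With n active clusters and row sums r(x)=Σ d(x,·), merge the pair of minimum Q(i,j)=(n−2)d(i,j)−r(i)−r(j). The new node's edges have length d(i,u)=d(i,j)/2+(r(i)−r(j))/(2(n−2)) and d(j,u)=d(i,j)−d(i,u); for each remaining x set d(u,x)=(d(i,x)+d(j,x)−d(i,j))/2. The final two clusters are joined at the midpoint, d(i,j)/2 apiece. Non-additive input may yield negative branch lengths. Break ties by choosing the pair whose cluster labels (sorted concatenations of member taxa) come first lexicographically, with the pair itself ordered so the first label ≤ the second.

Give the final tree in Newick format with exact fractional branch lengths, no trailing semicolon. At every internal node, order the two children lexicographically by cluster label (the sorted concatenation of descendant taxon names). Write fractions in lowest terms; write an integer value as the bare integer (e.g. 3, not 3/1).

(((D:25/4,H:7/4):31/8,((K:25/8,M:-1/8):83/12,(T:-17/10,V:37/10):97/12):37/8):37/16,S:37/16)

step 1: merge (T,V) at d=2, Q=-187; branch lengths T→-17/10, V→37/10; new cluster TV
  updated: d(D,TV)=22, d(H,TV)=43/2, d(K,TV)=57/2, d(M,TV)=9/2, d(S,TV)=15
step 2: merge (K,M) at d=3, Q=-146; branch lengths K→25/8, M→-1/8; new cluster KM
  updated: d(D,KM)=18, d(H,KM)=37/2, d(KM,S)=37/2, d(KM,TV)=15
step 3: merge (KM,TV) at d=15, Q=-197/2; branch lengths KM→83/12, TV→97/12; new cluster KMTV
  updated: d(D,KMTV)=25/2, d(H,KMTV)=25/2, d(KMTV,S)=37/4
step 4: merge (D,H) at d=8, Q=-50; branch lengths D→25/4, H→7/4; new cluster DH
  updated: d(DH,KMTV)=17/2, d(DH,S)=17/2
step 5: merge (DH,KMTV) at d=17/2, Q=-105/4; branch lengths DH→31/8, KMTV→37/8; new cluster DHKMTV
  updated: d(DHKMTV,S)=37/8
step 6: merge (DHKMTV,S) at d=37/8; branch lengths DHKMTV→37/16, S→37/16; new cluster DHKMSTV
final tree: (((D:25/4,H:7/4):31/8,((K:25/8,M:-1/8):83/12,(T:-17/10,V:37/10):97/12):37/8):37/16,S:37/16)
total length: 329/8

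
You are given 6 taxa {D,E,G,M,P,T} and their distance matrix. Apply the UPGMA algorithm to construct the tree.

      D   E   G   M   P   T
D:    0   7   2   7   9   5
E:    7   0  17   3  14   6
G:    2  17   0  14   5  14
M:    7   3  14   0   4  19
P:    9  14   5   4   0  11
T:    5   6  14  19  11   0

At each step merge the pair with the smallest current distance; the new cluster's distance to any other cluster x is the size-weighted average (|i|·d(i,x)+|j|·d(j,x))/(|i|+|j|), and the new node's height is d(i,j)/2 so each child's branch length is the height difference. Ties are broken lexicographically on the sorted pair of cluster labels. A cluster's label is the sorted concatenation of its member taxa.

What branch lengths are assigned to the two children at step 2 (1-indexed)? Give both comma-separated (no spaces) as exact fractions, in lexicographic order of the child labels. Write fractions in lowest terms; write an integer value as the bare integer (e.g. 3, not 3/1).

3/2,3/2

iteration 1: select D,G (d=2); attach at lengths (1, 1); label the merged cluster DG
  updated: d(DG,E)=12, d(DG,M)=21/2, d(DG,P)=7, d(DG,T)=19/2
iteration 2: select E,M (d=3); attach at lengths (3/2, 3/2); label the merged cluster EM
  updated: d(DG,EM)=45/4, d(EM,P)=9, d(EM,T)=25/2
iteration 3: select DG,P (d=7); attach at lengths (5/2, 7/2); label the merged cluster DGP
  updated: d(DGP,EM)=21/2, d(DGP,T)=10
iteration 4: select DGP,T (d=10); attach at lengths (3/2, 5); label the merged cluster DGPT
  updated: d(DGPT,EM)=11
iteration 5: select DGPT,EM (d=11); attach at lengths (1/2, 4); label the merged cluster DEGMPT
final tree: ((((D:1,G:1):5/2,P:7/2):3/2,T:5):1/2,(E:3/2,M:3/2):4)
total length: 22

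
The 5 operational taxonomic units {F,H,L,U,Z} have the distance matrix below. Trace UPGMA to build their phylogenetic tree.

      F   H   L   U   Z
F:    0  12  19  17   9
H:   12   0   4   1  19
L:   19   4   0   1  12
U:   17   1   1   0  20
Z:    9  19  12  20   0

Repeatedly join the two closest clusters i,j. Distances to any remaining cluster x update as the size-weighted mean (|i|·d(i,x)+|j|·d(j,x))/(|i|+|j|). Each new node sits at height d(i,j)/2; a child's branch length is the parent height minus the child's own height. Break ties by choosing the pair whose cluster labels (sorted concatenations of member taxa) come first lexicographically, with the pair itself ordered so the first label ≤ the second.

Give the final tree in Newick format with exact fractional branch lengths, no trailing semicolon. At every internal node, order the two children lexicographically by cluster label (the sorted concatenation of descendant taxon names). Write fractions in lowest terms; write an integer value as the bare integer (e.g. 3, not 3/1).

((F:9/2,Z:9/2):15/4,((H:1/2,U:1/2):3/4,L:5/4):7)

iteration 1: select H,U (d=1); attach at lengths (1/2, 1/2); label the merged cluster HU
  updated: d(F,HU)=29/2, d(HU,L)=5/2, d(HU,Z)=39/2
iteration 2: select HU,L (d=5/2); attach at lengths (3/4, 5/4); label the merged cluster HLU
  updated: d(F,HLU)=16, d(HLU,Z)=17
iteration 3: select F,Z (d=9); attach at lengths (9/2, 9/2); label the merged cluster FZ
  updated: d(FZ,HLU)=33/2
iteration 4: select FZ,HLU (d=33/2); attach at lengths (15/4, 7); label the merged cluster FHLUZ
final tree: ((F:9/2,Z:9/2):15/4,((H:1/2,U:1/2):3/4,L:5/4):7)
total length: 91/4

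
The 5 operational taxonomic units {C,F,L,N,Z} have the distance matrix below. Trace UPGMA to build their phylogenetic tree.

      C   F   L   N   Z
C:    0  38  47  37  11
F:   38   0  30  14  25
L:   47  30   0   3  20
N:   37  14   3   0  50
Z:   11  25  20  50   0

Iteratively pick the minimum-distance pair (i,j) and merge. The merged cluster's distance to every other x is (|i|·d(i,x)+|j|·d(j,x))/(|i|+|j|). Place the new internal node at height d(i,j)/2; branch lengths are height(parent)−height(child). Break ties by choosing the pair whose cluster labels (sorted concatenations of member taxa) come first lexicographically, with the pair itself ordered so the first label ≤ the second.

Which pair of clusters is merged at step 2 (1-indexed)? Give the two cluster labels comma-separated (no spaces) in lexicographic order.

C,Z

1. join L+N (d=3) ⇒ LN; edges |L|=3/2, |N|=3/2
  updated: d(C,LN)=42, d(F,LN)=22, d(LN,Z)=35
2. join C+Z (d=11) ⇒ CZ; edges |C|=11/2, |Z|=11/2
  updated: d(CZ,F)=63/2, d(CZ,LN)=77/2
3. join F+LN (d=22) ⇒ FLN; edges |F|=11, |LN|=19/2
  updated: d(CZ,FLN)=217/6
4. join CZ+FLN (d=217/6) ⇒ CFLNZ; edges |CZ|=151/12, |FLN|=85/12
final tree: ((C:11/2,Z:11/2):151/12,(F:11,(L:3/2,N:3/2):19/2):85/12)
total length: 325/6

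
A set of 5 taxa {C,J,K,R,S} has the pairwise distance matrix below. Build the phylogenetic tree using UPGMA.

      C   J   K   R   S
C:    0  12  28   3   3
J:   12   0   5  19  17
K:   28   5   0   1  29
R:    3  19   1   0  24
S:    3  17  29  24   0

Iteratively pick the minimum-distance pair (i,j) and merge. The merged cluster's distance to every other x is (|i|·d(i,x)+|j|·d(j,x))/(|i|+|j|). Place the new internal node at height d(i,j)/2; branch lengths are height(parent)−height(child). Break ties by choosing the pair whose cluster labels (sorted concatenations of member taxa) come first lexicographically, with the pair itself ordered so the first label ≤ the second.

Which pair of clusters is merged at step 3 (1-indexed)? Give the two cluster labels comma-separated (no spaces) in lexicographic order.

J,KR

step 1: merge (K,R) at d=1; branch lengths K→1/2, R→1/2; new cluster KR
  updated: d(C,KR)=31/2, d(J,KR)=12, d(KR,S)=53/2
step 2: merge (C,S) at d=3; branch lengths C→3/2, S→3/2; new cluster CS
  updated: d(CS,J)=29/2, d(CS,KR)=21
step 3: merge (J,KR) at d=12; branch lengths J→6, KR→11/2; new cluster JKR
  updated: d(CS,JKR)=113/6
step 4: merge (CS,JKR) at d=113/6; branch lengths CS→95/12, JKR→41/12; new cluster CJKRS
final tree: ((C:3/2,S:3/2):95/12,(J:6,(K:1/2,R:1/2):11/2):41/12)
total length: 161/6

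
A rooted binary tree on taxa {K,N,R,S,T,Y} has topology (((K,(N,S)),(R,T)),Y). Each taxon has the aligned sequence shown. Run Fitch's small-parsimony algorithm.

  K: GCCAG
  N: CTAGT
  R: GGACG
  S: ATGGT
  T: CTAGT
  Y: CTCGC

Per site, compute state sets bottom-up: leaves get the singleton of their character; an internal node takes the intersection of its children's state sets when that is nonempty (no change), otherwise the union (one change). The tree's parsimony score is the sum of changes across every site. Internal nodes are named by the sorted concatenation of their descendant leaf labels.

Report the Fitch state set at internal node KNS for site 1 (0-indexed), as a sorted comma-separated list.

site 0, node NS: N={C} ∪ S={A} → {A,C} (+1)
site 0, node KNS: K={G} ∪ NS={A,C} → {A,C,G} (+1)
site 0, node RT: R={G} ∪ T={C} → {C,G} (+1)
site 0, node KNRST: KNS={A,C,G} ∩ RT={C,G} → {C,G} (+0)
site 0, node KNRSTY: KNRST={C,G} ∩ Y={C} → {C} (+0)
site 1, node NS: N={T} ∩ S={T} → {T} (+0)
site 1, node KNS: K={C} ∪ NS={T} → {C,T} (+1)
site 1, node RT: R={G} ∪ T={T} → {G,T} (+1)
site 1, node KNRST: KNS={C,T} ∩ RT={G,T} → {T} (+0)
site 1, node KNRSTY: KNRST={T} ∩ Y={T} → {T} (+0)
site 2, node NS: N={A} ∪ S={G} → {A,G} (+1)
site 2, node KNS: K={C} ∪ NS={A,G} → {A,C,G} (+1)
site 2, node RT: R={A} ∩ T={A} → {A} (+0)
site 2, node KNRST: KNS={A,C,G} ∩ RT={A} → {A} (+0)
site 2, node KNRSTY: KNRST={A} ∪ Y={C} → {A,C} (+1)
site 3, node NS: N={G} ∩ S={G} → {G} (+0)
site 3, node KNS: K={A} ∪ NS={G} → {A,G} (+1)
site 3, node RT: R={C} ∪ T={G} → {C,G} (+1)
site 3, node KNRST: KNS={A,G} ∩ RT={C,G} → {G} (+0)
site 3, node KNRSTY: KNRST={G} ∩ Y={G} → {G} (+0)
site 4, node NS: N={T} ∩ S={T} → {T} (+0)
site 4, node KNS: K={G} ∪ NS={T} → {G,T} (+1)
site 4, node RT: R={G} ∪ T={T} → {G,T} (+1)
site 4, node KNRST: KNS={G,T} ∩ RT={G,T} → {G,T} (+0)
site 4, node KNRSTY: KNRST={G,T} ∪ Y={C} → {C,G,T} (+1)
per-site changes: [3, 2, 3, 2, 3]; total = 13

C,T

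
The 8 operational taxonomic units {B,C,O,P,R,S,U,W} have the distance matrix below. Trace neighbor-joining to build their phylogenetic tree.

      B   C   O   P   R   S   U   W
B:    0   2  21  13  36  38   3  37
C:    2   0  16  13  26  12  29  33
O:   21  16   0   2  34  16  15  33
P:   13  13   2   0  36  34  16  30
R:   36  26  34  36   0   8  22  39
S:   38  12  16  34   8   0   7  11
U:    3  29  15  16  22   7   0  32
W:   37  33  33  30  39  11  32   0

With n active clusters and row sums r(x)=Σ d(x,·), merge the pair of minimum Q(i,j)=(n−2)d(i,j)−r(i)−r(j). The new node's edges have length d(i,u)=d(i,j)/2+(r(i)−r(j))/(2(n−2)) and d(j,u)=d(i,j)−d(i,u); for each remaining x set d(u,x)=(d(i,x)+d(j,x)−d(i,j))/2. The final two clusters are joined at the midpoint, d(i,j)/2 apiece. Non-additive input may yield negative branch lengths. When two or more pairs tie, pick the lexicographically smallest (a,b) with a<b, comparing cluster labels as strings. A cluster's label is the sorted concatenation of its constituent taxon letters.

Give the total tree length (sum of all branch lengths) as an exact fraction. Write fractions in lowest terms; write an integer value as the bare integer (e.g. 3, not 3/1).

iteration 1: select R,S (d=8, Q=-279); attach at lengths (41/4, -9/4); label the merged cluster RS
  updated: d(B,RS)=33, d(C,RS)=15, d(O,RS)=21, d(P,RS)=31, d(RS,U)=21/2, d(RS,W)=21
iteration 2: select RS,W (d=21, Q=-425/2); attach at lengths (101/20, 319/20); label the merged cluster RSW
  updated: d(B,RSW)=49/2, d(C,RSW)=27/2, d(O,RSW)=33/2, d(P,RSW)=20, d(RSW,U)=43/4
iteration 3: select B,C (d=2, Q=-129); attach at lengths (-1/4, 9/4); label the merged cluster BC
  updated: d(BC,O)=35/2, d(BC,P)=12, d(BC,RSW)=18, d(BC,U)=15
iteration 4: select O,P (d=2, Q=-95); attach at lengths (7/6, 5/6); label the merged cluster OP
  updated: d(BC,OP)=55/4, d(OP,RSW)=69/4, d(OP,U)=29/2
iteration 5: select BC,OP (d=55/4, Q=-259/4); attach at lengths (115/16, 105/16); label the merged cluster BCOP
  updated: d(BCOP,RSW)=43/4, d(BCOP,U)=63/8
iteration 6: select BCOP,RSW (d=43/4, Q=-235/8); attach at lengths (63/16, 109/16); label the merged cluster BCOPRSW
  updated: d(BCOPRSW,U)=63/16
iteration 7: select BCOPRSW,U (d=63/16); attach at lengths (63/32, 63/32); label the merged cluster BCOPRSUW
final tree: ((((B:-1/4,C:9/4):115/16,(O:7/6,P:5/6):105/16):63/16,((R:41/4,S:-9/4):101/20,W:319/20):109/16):63/32,U:63/32)
total length: 983/16

983/16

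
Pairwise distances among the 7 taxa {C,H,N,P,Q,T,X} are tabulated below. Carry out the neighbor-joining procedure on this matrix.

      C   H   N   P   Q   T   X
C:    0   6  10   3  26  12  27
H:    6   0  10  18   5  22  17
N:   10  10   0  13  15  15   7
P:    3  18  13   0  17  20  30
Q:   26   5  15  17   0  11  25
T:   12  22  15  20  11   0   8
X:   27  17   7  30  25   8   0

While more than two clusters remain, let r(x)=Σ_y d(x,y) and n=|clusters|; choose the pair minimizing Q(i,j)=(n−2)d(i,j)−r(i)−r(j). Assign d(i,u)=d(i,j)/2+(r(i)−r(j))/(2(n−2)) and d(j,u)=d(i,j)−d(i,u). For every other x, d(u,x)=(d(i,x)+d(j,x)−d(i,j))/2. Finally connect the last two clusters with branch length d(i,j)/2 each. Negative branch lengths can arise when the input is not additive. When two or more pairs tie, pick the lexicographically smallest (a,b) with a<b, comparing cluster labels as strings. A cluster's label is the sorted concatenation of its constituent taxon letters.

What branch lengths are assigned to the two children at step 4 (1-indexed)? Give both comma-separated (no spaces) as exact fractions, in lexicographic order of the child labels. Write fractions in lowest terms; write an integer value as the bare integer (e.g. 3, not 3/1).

step 1: merge (C,P) at d=3, Q=-170; branch lengths C→-1/5, P→16/5; new cluster CP
  updated: d(CP,H)=21/2, d(CP,N)=10, d(CP,Q)=20, d(CP,T)=29/2, d(CP,X)=27
step 2: merge (T,X) at d=8, Q=-245/2; branch lengths T→37/16, X→91/16; new cluster TX
  updated: d(CP,TX)=67/4, d(H,TX)=31/2, d(N,TX)=7, d(Q,TX)=14
step 3: merge (H,Q) at d=5, Q=-80; branch lengths H→1/3, Q→14/3; new cluster HQ
  updated: d(CP,HQ)=51/4, d(HQ,N)=10, d(HQ,TX)=49/4
step 4: merge (CP,HQ) at d=51/4, Q=-49; branch lengths CP→15/2, HQ→21/4; new cluster CHPQ
  updated: d(CHPQ,N)=29/8, d(CHPQ,TX)=65/8
step 5: merge (CHPQ,N) at d=29/8, Q=-75/4; branch lengths CHPQ→19/8, N→5/4; new cluster CHNPQ
  updated: d(CHNPQ,TX)=23/4
step 6: merge (CHNPQ,TX) at d=23/4; branch lengths CHNPQ→23/8, TX→23/8; new cluster CHNPQTX
final tree: ((((C:-1/5,P:16/5):15/2,(H:1/3,Q:14/3):21/4):19/8,N:5/4):23/8,(T:37/16,X:91/16):23/8)
total length: 305/8

15/2,21/4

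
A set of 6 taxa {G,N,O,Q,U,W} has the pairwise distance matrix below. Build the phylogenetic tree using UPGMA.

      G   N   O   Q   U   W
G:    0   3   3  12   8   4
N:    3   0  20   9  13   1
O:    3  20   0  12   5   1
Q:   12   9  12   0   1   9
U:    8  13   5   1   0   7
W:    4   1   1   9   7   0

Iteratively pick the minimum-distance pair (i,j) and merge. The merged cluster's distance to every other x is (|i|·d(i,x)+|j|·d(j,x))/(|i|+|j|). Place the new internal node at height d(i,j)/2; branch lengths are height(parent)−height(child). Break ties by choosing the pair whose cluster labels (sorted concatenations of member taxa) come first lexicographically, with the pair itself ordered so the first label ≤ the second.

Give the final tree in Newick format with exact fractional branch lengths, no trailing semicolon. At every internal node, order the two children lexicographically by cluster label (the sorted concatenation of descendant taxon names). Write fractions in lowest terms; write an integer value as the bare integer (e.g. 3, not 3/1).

iteration 1: select N,W (d=1); attach at lengths (1/2, 1/2); label the merged cluster NW
  updated: d(G,NW)=7/2, d(NW,O)=21/2, d(NW,Q)=9, d(NW,U)=10
iteration 2: select Q,U (d=1); attach at lengths (1/2, 1/2); label the merged cluster QU
  updated: d(G,QU)=10, d(NW,QU)=19/2, d(O,QU)=17/2
iteration 3: select G,O (d=3); attach at lengths (3/2, 3/2); label the merged cluster GO
  updated: d(GO,NW)=7, d(GO,QU)=37/4
iteration 4: select GO,NW (d=7); attach at lengths (2, 3); label the merged cluster GNOW
  updated: d(GNOW,QU)=75/8
iteration 5: select GNOW,QU (d=75/8); attach at lengths (19/16, 67/16); label the merged cluster GNOQUW
final tree: (((G:3/2,O:3/2):2,(N:1/2,W:1/2):3):19/16,(Q:1/2,U:1/2):67/16)
total length: 123/8

(((G:3/2,O:3/2):2,(N:1/2,W:1/2):3):19/16,(Q:1/2,U:1/2):67/16)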